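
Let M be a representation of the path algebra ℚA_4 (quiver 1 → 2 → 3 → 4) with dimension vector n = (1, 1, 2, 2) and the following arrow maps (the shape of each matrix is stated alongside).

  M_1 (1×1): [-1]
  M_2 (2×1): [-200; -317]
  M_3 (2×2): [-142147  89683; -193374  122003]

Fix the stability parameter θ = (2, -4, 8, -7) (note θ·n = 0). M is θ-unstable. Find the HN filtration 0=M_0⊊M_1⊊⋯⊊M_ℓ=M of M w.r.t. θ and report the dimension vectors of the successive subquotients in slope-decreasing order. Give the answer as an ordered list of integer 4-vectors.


Barcode: M ≅ I[1,4], I[3,4]. HN layers by μ_θ (2 steps, strictly decreasing):
  μ^(1)=1/2; μ^(2)=-1

((0, 0, 2, 2); (1, 1, 0, 0))


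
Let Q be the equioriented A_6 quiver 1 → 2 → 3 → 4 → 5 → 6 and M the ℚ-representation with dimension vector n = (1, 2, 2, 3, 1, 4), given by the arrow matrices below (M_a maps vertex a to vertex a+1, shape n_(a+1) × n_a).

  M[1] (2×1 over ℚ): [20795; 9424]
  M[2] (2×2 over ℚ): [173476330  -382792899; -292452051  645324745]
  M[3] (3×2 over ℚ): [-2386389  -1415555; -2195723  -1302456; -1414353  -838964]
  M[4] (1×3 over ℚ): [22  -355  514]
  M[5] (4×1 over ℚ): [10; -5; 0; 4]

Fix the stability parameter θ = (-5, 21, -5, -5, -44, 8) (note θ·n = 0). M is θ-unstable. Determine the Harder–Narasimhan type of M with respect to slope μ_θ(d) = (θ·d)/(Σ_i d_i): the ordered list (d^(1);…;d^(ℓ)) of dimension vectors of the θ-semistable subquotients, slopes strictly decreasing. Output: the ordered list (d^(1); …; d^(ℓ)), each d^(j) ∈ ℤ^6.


Interval decomposition of M: I[1,4], I[2,6], I[4,4], I[6,6]^3.
HN type (ℓ=4): μ^(1)=8; μ^(2)=11/3; μ^(3)=-5; μ^(4)=-33/4

((0, 0, 0, 0, 0, 4); (0, 1, 1, 1, 0, 0); (1, 0, 0, 1, 0, 0); (0, 1, 1, 1, 1, 0))


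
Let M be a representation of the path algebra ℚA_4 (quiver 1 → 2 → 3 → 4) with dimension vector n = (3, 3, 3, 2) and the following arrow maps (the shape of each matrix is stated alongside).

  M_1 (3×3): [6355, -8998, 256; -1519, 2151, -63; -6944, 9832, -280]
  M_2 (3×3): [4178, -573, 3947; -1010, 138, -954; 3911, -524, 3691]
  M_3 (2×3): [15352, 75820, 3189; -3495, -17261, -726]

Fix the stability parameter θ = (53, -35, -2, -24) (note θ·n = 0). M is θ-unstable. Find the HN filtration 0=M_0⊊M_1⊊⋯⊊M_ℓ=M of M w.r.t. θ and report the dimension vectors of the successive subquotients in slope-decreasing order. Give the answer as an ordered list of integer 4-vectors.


Interval decomposition of M: I[1,1], I[1,4]^2, I[2,3].
HN type (ℓ=3): μ^(1)=53; μ^(2)=-2; μ^(3)=-35

((1, 0, 0, 0); (2, 2, 3, 2); (0, 1, 0, 0))


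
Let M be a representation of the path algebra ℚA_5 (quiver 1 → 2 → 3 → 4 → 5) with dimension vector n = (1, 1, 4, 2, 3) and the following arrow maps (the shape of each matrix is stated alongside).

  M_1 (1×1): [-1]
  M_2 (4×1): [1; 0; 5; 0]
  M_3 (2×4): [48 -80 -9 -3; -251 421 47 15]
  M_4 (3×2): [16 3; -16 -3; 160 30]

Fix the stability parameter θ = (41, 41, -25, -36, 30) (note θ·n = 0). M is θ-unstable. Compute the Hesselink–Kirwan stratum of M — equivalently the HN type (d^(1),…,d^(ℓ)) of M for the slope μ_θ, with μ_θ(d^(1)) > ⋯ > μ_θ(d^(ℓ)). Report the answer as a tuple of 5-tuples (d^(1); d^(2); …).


Via rank(M_{q-1}∘⋯∘M_p): M ≅ I[1,4], I[3,3]^2, I[3,5], I[5,5]^2.
μ_θ-semistable layers: μ^(1)=30; μ^(2)=21/4; μ^(3)=-25; μ^(4)=-61/2

((0, 0, 0, 0, 3); (1, 1, 1, 1, 0); (0, 0, 2, 0, 0); (0, 0, 1, 1, 0))


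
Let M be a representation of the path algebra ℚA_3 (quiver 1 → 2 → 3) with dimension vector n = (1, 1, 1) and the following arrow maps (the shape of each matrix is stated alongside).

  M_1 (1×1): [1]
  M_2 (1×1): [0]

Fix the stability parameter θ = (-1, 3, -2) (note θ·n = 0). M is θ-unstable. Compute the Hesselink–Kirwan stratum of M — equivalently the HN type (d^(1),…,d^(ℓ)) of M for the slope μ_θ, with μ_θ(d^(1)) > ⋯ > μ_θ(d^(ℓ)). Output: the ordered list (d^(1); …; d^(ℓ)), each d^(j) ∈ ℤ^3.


Interval decomposition of M: I[1,2], I[3,3].
HN type (ℓ=3): μ^(1)=3; μ^(2)=-1; μ^(3)=-2

((0, 1, 0); (1, 0, 0); (0, 0, 1))


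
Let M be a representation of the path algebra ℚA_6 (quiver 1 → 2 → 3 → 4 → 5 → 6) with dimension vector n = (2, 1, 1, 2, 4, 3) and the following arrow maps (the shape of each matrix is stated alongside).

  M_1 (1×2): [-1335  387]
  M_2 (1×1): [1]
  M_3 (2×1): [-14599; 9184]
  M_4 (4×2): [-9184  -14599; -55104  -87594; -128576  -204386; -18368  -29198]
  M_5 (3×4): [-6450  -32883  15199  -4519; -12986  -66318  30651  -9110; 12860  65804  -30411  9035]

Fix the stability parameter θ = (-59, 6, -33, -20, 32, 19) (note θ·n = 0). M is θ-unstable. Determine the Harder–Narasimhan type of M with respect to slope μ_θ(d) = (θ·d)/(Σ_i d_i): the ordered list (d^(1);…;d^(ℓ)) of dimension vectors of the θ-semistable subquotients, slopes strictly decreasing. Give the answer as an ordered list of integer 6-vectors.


Barcode: M ≅ I[1,1], I[1,4], I[4,5], I[5,6]^3. HN layers by μ_θ (5 steps, strictly decreasing):
  μ^(1)=32; μ^(2)=51/2; μ^(3)=-47/3; μ^(4)=-20; μ^(5)=-59

((0, 0, 0, 0, 1, 0); (0, 0, 0, 0, 3, 3); (0, 1, 1, 1, 0, 0); (0, 0, 0, 1, 0, 0); (2, 0, 0, 0, 0, 0))


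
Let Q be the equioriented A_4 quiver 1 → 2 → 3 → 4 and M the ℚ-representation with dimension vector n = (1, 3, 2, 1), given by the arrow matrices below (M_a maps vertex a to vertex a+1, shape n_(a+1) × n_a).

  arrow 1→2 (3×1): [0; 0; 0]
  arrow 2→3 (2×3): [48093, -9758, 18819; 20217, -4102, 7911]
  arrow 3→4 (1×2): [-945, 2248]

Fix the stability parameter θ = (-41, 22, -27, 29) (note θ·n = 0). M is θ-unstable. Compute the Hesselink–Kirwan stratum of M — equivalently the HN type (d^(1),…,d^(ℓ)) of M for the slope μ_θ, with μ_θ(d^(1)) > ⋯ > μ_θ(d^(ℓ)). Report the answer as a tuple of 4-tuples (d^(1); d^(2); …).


Via rank(M_{q-1}∘⋯∘M_p): M ≅ I[1,1], I[2,2]^2, I[2,4], I[3,3].
μ_θ-semistable layers: μ^(1)=29; μ^(2)=22; μ^(3)=-5/2; μ^(4)=-27; μ^(5)=-41

((0, 0, 0, 1); (0, 2, 0, 0); (0, 1, 1, 0); (0, 0, 1, 0); (1, 0, 0, 0))


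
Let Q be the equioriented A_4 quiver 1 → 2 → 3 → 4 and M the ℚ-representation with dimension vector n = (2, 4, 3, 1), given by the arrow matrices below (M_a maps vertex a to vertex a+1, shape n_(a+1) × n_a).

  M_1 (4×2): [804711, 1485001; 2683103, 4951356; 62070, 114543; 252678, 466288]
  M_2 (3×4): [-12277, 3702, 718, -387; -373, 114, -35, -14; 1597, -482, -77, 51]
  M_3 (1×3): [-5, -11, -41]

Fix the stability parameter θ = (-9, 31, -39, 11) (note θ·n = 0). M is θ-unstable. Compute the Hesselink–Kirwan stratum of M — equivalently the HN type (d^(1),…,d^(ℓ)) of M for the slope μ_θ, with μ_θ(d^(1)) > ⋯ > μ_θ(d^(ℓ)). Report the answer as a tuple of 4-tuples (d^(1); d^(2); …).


Barcode: M ≅ I[1,3], I[1,4], I[2,2], I[2,3]. HN layers by μ_θ (4 steps, strictly decreasing):
  μ^(1)=31; μ^(2)=11; μ^(3)=-4; μ^(4)=-9

((0, 1, 0, 0); (0, 0, 0, 1); (0, 3, 3, 0); (2, 0, 0, 0))


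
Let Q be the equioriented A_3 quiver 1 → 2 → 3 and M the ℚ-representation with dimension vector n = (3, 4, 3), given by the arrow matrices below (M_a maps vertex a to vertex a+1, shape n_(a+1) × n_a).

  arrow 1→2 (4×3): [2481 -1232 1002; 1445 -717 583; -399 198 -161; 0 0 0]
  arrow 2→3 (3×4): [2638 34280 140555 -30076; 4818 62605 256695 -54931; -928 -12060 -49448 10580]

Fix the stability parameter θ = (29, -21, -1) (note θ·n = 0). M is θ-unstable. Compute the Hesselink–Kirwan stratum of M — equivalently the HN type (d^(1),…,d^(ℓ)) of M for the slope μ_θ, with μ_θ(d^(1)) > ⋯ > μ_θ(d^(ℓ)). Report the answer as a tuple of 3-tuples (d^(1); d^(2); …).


Barcode: M ≅ I[1,2], I[1,3]^2, I[2,2], I[3,3]. HN layers by μ_θ (4 steps, strictly decreasing):
  μ^(1)=4; μ^(2)=7/3; μ^(3)=-1; μ^(4)=-21

((1, 1, 0); (2, 2, 2); (0, 0, 1); (0, 1, 0))


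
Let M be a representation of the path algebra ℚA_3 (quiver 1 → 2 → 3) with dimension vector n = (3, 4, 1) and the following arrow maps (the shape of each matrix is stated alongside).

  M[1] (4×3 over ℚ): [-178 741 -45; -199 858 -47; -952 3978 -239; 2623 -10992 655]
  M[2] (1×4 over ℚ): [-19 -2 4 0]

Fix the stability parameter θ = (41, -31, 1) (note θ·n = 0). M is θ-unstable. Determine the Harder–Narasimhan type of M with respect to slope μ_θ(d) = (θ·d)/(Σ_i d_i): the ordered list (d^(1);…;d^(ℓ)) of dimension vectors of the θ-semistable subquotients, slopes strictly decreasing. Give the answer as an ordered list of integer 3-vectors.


Via rank(M_{q-1}∘⋯∘M_p): M ≅ I[1,2]^2, I[1,3], I[2,2].
μ_θ-semistable layers: μ^(1)=5; μ^(2)=11/3; μ^(3)=-31

((2, 2, 0); (1, 1, 1); (0, 1, 0))


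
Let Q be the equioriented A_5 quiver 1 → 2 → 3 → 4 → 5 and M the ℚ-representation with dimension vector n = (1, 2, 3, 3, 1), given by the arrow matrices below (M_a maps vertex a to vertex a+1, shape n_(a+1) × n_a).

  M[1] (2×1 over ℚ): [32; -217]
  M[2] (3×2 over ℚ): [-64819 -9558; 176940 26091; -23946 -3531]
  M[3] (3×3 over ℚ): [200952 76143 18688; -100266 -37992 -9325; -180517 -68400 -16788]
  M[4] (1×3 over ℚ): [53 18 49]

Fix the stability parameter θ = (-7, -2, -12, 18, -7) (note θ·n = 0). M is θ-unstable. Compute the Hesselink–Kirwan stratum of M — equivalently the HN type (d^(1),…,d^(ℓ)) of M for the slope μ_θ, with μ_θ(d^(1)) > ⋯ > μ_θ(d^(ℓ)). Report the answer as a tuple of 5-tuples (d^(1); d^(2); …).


Barcode: M ≅ I[1,5], I[2,4], I[3,4]. HN layers by μ_θ (4 steps, strictly decreasing):
  μ^(1)=18; μ^(2)=11/2; μ^(3)=-7; μ^(4)=-12

((0, 0, 0, 2, 0); (0, 0, 0, 1, 1); (1, 2, 2, 0, 0); (0, 0, 1, 0, 0))


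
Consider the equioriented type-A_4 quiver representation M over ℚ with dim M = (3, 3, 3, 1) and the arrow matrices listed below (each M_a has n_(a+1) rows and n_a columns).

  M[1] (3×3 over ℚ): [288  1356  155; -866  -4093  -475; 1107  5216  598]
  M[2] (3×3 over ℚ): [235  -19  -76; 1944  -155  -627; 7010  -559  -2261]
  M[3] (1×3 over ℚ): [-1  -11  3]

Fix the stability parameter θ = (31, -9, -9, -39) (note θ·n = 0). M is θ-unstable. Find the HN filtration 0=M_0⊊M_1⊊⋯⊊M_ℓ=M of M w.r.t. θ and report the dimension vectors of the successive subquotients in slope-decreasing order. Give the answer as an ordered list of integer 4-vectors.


Barcode: M ≅ I[1,2], I[1,3], I[1,4], I[3,3]. HN layers by μ_θ (4 steps, strictly decreasing):
  μ^(1)=11; μ^(2)=13/3; μ^(3)=-13/2; μ^(4)=-9

((1, 1, 0, 0); (1, 1, 1, 0); (1, 1, 1, 1); (0, 0, 1, 0))


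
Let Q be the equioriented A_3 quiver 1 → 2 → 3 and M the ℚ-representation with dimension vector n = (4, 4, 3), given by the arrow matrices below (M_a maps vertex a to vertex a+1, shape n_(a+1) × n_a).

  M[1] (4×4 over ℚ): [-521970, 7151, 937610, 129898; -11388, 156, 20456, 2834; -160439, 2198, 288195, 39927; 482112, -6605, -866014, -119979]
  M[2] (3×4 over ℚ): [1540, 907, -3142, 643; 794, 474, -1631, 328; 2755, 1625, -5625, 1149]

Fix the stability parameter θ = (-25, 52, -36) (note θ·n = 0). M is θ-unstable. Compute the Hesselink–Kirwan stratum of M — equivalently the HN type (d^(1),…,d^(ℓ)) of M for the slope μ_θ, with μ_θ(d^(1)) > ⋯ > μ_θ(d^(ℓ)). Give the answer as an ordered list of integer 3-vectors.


Interval decomposition of M: I[1,1], I[1,3]^3, I[2,2].
HN type (ℓ=3): μ^(1)=52; μ^(2)=8; μ^(3)=-25

((0, 1, 0); (0, 3, 3); (4, 0, 0))


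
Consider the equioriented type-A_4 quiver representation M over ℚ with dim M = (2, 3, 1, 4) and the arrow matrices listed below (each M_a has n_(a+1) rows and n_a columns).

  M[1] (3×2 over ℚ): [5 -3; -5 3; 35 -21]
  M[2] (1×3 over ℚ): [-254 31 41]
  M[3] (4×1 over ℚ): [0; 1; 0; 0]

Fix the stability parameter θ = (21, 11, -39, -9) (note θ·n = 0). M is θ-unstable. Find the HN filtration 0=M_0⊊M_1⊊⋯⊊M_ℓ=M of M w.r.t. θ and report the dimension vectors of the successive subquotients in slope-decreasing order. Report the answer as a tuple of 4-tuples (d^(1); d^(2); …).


Barcode: M ≅ I[1,1], I[1,4], I[2,2]^2, I[4,4]^3. HN layers by μ_θ (4 steps, strictly decreasing):
  μ^(1)=21; μ^(2)=11; μ^(3)=-4; μ^(4)=-9

((1, 0, 0, 0); (0, 2, 0, 0); (1, 1, 1, 1); (0, 0, 0, 3))


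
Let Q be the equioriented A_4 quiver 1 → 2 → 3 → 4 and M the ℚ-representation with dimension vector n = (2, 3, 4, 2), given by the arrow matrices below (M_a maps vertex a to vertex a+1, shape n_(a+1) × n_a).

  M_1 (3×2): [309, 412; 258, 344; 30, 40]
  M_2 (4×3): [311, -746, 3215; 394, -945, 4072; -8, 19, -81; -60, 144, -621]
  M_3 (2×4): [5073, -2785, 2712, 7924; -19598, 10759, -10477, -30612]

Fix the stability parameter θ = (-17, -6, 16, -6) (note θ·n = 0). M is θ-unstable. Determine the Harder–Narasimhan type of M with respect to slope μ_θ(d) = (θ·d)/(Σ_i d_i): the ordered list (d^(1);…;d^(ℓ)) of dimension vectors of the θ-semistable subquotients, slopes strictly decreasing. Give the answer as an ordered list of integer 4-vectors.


Interval decomposition of M: I[1,1], I[1,4], I[2,3], I[2,4], I[3,3].
HN type (ℓ=4): μ^(1)=16; μ^(2)=5; μ^(3)=-6; μ^(4)=-17

((0, 0, 2, 0); (0, 0, 2, 2); (0, 3, 0, 0); (2, 0, 0, 0))


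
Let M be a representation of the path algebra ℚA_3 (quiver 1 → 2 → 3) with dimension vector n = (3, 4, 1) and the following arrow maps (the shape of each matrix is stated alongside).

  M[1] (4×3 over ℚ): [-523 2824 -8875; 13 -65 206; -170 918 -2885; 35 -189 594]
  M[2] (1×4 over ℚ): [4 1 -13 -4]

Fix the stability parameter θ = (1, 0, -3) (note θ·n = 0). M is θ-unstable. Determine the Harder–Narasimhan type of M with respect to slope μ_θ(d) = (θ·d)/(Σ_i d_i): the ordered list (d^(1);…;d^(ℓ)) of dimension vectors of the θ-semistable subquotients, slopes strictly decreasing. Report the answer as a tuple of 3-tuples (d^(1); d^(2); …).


Via rank(M_{q-1}∘⋯∘M_p): M ≅ I[1,2]^2, I[1,3], I[2,2].
μ_θ-semistable layers: μ^(1)=1/2; μ^(2)=0; μ^(3)=-2/3

((2, 2, 0); (0, 1, 0); (1, 1, 1))


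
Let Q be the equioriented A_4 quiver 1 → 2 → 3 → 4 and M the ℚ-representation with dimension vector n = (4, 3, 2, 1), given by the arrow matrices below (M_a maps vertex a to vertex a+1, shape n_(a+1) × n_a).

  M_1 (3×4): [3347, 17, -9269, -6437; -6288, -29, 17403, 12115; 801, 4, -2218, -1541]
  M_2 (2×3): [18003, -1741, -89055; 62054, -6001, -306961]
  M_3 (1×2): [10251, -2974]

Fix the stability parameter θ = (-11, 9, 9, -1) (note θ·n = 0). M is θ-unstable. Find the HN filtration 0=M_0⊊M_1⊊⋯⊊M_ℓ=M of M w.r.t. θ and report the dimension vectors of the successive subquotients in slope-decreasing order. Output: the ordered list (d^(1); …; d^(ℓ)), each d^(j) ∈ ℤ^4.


Barcode: M ≅ I[1,1], I[1,2], I[1,3], I[1,4]. HN layers by μ_θ (3 steps, strictly decreasing):
  μ^(1)=9; μ^(2)=17/3; μ^(3)=-11

((0, 2, 1, 0); (0, 1, 1, 1); (4, 0, 0, 0))


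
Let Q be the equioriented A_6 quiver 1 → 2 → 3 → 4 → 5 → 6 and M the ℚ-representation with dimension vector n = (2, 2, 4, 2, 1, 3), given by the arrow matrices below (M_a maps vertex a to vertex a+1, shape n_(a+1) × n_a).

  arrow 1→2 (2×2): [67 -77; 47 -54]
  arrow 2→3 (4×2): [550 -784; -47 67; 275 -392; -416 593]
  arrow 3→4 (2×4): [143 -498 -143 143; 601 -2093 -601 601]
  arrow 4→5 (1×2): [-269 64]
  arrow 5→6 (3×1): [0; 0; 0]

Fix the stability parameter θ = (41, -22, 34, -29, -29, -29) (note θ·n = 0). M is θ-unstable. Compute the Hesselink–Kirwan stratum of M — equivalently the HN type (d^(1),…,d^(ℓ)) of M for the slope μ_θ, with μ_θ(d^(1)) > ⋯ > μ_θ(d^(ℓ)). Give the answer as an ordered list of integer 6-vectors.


Barcode: M ≅ I[1,3], I[1,5], I[3,3], I[3,4], I[6,6]^3. HN layers by μ_θ (5 steps, strictly decreasing):
  μ^(1)=34; μ^(2)=19/2; μ^(3)=5/2; μ^(4)=-1; μ^(5)=-29

((0, 0, 2, 0, 0, 0); (1, 1, 0, 0, 0, 0); (0, 0, 1, 1, 0, 0); (1, 1, 1, 1, 1, 0); (0, 0, 0, 0, 0, 3))


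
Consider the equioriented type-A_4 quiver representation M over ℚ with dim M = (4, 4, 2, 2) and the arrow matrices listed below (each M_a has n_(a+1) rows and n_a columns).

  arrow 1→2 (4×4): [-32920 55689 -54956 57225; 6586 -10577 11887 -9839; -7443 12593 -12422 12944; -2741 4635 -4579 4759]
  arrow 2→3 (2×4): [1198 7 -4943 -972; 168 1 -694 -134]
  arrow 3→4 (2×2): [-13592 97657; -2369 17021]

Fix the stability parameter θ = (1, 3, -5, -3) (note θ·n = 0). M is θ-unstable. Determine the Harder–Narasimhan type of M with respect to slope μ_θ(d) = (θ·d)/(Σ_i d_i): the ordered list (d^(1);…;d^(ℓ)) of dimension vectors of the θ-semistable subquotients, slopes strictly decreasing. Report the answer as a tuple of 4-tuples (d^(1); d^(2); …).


Via rank(M_{q-1}∘⋯∘M_p): M ≅ I[1,2]^2, I[1,4]^2.
μ_θ-semistable layers: μ^(1)=3; μ^(2)=1; μ^(3)=-1

((0, 2, 0, 0); (2, 0, 0, 0); (2, 2, 2, 2))


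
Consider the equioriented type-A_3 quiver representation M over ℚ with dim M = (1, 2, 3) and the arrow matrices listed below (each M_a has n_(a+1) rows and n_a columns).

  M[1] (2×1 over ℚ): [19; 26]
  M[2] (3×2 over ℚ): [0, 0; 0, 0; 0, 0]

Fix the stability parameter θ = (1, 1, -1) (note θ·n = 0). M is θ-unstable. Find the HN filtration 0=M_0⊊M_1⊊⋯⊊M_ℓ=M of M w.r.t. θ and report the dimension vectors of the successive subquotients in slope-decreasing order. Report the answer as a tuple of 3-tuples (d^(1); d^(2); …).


Interval decomposition of M: I[1,2], I[2,2], I[3,3]^3.
HN type (ℓ=2): μ^(1)=1; μ^(2)=-1

((1, 2, 0); (0, 0, 3))


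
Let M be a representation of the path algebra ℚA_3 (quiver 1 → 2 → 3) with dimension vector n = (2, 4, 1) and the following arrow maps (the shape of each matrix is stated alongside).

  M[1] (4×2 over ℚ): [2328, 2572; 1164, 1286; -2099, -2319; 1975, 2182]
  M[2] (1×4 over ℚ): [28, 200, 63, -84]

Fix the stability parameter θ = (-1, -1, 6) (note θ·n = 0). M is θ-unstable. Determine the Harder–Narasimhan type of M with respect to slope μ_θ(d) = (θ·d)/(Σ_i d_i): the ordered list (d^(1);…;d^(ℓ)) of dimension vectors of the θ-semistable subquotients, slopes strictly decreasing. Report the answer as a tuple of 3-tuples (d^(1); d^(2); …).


Barcode: M ≅ I[1,2], I[1,3], I[2,2]^2. HN layers by μ_θ (2 steps, strictly decreasing):
  μ^(1)=6; μ^(2)=-1

((0, 0, 1); (2, 4, 0))


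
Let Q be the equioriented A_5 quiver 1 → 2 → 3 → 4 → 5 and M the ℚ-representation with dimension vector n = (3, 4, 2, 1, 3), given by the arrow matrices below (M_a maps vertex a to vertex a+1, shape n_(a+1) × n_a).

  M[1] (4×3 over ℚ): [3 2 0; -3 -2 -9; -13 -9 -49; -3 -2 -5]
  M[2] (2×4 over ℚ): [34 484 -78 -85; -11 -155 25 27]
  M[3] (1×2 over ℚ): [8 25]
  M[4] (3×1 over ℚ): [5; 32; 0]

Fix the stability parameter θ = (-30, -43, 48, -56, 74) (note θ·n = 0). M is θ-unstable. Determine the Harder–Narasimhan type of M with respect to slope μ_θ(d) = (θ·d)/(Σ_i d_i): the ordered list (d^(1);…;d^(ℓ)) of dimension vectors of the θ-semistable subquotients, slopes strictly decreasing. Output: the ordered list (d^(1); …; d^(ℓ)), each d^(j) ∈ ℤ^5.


Interval decomposition of M: I[1,2], I[1,3], I[1,5], I[2,2], I[5,5]^2.
HN type (ℓ=5): μ^(1)=74; μ^(2)=48; μ^(3)=-4; μ^(4)=-73/2; μ^(5)=-43

((0, 0, 0, 0, 3); (0, 0, 1, 0, 0); (0, 0, 1, 1, 0); (3, 3, 0, 0, 0); (0, 1, 0, 0, 0))


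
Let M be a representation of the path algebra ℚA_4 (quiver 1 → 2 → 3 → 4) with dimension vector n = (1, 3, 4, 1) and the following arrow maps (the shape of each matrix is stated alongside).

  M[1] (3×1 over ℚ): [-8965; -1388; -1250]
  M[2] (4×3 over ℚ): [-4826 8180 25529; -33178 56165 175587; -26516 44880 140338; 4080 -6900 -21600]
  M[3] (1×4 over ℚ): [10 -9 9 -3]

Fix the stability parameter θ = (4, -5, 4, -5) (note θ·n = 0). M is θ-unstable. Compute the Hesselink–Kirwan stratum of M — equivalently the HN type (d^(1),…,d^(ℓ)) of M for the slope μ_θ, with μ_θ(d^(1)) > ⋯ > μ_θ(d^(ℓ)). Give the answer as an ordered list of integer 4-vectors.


Barcode: M ≅ I[1,2], I[2,3], I[2,4], I[3,3]^2. HN layers by μ_θ (3 steps, strictly decreasing):
  μ^(1)=4; μ^(2)=-1/2; μ^(3)=-5

((0, 0, 3, 0); (1, 1, 1, 1); (0, 2, 0, 0))


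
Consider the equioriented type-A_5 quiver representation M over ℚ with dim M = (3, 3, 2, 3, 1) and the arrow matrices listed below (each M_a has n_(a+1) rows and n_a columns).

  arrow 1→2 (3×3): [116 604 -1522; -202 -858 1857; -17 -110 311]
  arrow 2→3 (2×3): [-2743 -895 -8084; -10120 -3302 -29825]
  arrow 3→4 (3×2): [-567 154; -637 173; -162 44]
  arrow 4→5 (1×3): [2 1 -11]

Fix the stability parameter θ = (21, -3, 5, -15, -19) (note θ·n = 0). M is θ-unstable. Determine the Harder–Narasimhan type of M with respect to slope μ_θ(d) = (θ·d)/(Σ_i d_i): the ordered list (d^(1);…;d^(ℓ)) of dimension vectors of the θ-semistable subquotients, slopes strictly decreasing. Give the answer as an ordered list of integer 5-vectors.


Interval decomposition of M: I[1,2], I[1,4], I[1,5], I[4,4].
HN type (ℓ=4): μ^(1)=9; μ^(2)=2; μ^(3)=-11/5; μ^(4)=-15

((1, 1, 0, 0, 0); (1, 1, 1, 1, 0); (1, 1, 1, 1, 1); (0, 0, 0, 1, 0))


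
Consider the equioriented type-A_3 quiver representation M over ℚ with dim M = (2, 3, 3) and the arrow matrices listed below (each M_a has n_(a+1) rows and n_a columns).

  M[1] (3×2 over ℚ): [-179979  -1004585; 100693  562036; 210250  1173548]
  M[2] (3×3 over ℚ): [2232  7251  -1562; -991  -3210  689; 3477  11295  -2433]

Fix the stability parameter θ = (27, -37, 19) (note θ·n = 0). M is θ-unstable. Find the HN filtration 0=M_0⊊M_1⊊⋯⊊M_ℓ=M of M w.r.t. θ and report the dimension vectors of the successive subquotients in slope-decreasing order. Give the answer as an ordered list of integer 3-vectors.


Barcode: M ≅ I[1,3]^2, I[2,2], I[3,3]. HN layers by μ_θ (3 steps, strictly decreasing):
  μ^(1)=19; μ^(2)=-5; μ^(3)=-37

((0, 0, 3); (2, 2, 0); (0, 1, 0))


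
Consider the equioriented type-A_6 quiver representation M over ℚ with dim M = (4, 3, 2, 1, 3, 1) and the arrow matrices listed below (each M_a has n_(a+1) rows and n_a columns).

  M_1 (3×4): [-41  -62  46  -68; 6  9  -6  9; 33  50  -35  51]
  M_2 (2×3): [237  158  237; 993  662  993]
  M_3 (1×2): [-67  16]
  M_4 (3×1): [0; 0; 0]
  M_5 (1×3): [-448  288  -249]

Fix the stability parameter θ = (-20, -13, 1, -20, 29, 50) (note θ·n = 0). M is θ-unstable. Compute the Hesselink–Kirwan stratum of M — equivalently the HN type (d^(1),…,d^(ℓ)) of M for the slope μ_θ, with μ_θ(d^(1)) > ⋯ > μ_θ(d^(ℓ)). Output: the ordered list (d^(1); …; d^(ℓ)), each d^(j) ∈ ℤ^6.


Via rank(M_{q-1}∘⋯∘M_p): M ≅ I[1,1], I[1,2]^2, I[1,4], I[3,3], I[5,5]^2, I[5,6].
μ_θ-semistable layers: μ^(1)=50; μ^(2)=29; μ^(3)=1; μ^(4)=-19/2; μ^(5)=-13; μ^(6)=-20

((0, 0, 0, 0, 0, 1); (0, 0, 0, 0, 3, 0); (0, 0, 1, 0, 0, 0); (0, 0, 1, 1, 0, 0); (0, 3, 0, 0, 0, 0); (4, 0, 0, 0, 0, 0))


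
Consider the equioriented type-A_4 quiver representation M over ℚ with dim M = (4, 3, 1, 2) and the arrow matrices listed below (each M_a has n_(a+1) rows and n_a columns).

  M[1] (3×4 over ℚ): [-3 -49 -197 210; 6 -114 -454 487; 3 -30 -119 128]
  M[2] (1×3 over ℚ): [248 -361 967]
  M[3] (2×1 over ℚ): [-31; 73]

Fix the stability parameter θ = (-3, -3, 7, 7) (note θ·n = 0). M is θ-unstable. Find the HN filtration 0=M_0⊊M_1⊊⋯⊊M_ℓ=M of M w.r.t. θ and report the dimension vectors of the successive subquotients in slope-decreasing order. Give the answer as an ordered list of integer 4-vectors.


Via rank(M_{q-1}∘⋯∘M_p): M ≅ I[1,1], I[1,2]^2, I[1,4], I[4,4].
μ_θ-semistable layers: μ^(1)=7; μ^(2)=-3

((0, 0, 1, 2); (4, 3, 0, 0))


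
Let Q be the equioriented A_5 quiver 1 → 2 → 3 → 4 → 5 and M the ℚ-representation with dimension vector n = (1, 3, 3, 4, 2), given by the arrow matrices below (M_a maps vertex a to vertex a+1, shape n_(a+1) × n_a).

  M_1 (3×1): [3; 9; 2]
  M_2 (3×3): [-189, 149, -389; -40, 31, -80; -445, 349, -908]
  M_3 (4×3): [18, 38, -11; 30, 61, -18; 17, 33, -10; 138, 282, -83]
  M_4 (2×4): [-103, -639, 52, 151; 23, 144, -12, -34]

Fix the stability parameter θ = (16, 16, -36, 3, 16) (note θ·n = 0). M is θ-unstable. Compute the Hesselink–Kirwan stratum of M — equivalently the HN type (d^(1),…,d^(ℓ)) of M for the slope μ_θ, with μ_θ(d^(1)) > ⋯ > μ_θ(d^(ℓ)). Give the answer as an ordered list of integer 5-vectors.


Barcode: M ≅ I[1,5], I[2,4], I[2,5], I[4,4]. HN layers by μ_θ (4 steps, strictly decreasing):
  μ^(1)=16; μ^(2)=3; μ^(3)=-4/3; μ^(4)=-10

((0, 0, 0, 0, 2); (0, 0, 0, 4, 0); (1, 1, 1, 0, 0); (0, 2, 2, 0, 0))


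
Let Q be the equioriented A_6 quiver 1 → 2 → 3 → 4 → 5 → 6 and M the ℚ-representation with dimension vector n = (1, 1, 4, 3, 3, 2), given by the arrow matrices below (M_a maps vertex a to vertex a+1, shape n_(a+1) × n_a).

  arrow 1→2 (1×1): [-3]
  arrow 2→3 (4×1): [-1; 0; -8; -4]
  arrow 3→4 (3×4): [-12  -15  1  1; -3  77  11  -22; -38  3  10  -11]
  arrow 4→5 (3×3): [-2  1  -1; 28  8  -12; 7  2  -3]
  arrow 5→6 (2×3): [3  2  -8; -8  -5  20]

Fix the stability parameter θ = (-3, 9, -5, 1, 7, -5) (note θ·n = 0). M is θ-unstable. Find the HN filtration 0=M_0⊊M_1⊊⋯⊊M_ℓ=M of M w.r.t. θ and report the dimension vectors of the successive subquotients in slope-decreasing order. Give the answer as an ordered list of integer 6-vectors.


Barcode: M ≅ I[1,6], I[3,3], I[3,4], I[3,5], I[5,6]. HN layers by μ_θ (5 steps, strictly decreasing):
  μ^(1)=7; μ^(2)=7/5; μ^(3)=1; μ^(4)=-3; μ^(5)=-5

((0, 0, 0, 0, 1, 0); (0, 1, 1, 1, 1, 1); (0, 0, 0, 2, 1, 1); (1, 0, 0, 0, 0, 0); (0, 0, 3, 0, 0, 0))


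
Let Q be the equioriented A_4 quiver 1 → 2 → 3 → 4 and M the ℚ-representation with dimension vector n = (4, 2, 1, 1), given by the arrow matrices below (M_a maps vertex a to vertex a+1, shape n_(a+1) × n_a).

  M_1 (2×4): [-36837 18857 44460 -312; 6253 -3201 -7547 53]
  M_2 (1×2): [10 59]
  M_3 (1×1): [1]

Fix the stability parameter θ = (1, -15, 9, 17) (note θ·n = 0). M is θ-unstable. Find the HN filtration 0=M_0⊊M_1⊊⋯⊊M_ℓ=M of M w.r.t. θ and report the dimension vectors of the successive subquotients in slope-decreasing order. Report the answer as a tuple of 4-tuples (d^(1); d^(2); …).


Barcode: M ≅ I[1,1]^2, I[1,2], I[1,4]. HN layers by μ_θ (4 steps, strictly decreasing):
  μ^(1)=17; μ^(2)=9; μ^(3)=1; μ^(4)=-7

((0, 0, 0, 1); (0, 0, 1, 0); (2, 0, 0, 0); (2, 2, 0, 0))


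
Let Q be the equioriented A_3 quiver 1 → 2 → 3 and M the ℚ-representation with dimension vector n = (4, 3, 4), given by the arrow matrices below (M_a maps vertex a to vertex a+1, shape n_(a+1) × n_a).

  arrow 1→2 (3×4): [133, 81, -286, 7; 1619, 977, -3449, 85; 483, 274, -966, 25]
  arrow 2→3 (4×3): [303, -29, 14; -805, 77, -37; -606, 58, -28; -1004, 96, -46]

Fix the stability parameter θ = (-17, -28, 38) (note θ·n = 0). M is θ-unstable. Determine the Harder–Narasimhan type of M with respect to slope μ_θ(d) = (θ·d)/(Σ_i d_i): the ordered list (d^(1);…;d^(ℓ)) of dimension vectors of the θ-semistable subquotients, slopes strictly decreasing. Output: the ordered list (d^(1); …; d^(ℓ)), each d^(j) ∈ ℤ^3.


Barcode: M ≅ I[1,1], I[1,2], I[1,3]^2, I[3,3]^2. HN layers by μ_θ (3 steps, strictly decreasing):
  μ^(1)=38; μ^(2)=-17; μ^(3)=-45/2

((0, 0, 4); (1, 0, 0); (3, 3, 0))


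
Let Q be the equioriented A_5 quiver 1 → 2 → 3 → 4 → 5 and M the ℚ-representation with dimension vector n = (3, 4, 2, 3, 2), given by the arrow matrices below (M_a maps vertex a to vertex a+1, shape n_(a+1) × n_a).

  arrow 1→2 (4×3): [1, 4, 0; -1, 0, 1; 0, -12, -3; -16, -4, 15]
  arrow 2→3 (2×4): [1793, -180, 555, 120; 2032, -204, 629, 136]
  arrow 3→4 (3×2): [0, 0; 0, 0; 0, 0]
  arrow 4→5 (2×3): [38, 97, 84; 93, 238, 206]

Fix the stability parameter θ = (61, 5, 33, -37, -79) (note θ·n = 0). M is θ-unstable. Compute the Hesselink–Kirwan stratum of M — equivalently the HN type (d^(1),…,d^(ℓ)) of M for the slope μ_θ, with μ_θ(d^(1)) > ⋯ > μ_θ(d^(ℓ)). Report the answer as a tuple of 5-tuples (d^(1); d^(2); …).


Barcode: M ≅ I[1,1], I[1,3]^2, I[2,2]^2, I[4,4], I[4,5]^2. HN layers by μ_θ (5 steps, strictly decreasing):
  μ^(1)=61; μ^(2)=33; μ^(3)=5; μ^(4)=-37; μ^(5)=-58

((1, 0, 0, 0, 0); (2, 2, 2, 0, 0); (0, 2, 0, 0, 0); (0, 0, 0, 1, 0); (0, 0, 0, 2, 2))


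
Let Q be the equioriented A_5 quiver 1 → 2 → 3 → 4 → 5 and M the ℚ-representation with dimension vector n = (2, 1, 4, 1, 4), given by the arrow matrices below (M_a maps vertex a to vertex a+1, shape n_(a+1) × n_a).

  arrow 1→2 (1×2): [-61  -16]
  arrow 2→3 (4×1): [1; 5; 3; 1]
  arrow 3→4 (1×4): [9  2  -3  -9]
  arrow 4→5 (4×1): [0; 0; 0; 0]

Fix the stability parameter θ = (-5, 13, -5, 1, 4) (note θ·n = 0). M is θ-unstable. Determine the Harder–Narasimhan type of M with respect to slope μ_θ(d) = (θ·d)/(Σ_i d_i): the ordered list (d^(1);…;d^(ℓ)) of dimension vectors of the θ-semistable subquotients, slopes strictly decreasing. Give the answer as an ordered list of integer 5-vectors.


Interval decomposition of M: I[1,1], I[1,4], I[3,3]^3, I[5,5]^4.
HN type (ℓ=3): μ^(1)=4; μ^(2)=3; μ^(3)=-5

((0, 0, 0, 0, 4); (0, 1, 1, 1, 0); (2, 0, 3, 0, 0))


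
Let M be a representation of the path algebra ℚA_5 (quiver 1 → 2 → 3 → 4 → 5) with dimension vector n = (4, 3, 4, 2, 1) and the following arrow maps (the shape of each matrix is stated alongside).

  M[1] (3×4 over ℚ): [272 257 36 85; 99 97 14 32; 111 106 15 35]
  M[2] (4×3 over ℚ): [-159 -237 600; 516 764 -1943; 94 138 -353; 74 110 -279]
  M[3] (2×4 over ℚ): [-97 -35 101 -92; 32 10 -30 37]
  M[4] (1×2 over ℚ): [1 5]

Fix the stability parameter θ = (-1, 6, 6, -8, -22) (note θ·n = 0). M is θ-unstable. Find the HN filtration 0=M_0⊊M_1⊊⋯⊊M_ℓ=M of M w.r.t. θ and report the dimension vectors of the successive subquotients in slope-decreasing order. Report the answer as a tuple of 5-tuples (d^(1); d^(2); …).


Interval decomposition of M: I[1,1], I[1,2], I[1,4], I[1,5], I[3,3]^2.
HN type (ℓ=4): μ^(1)=6; μ^(2)=4/3; μ^(3)=-1; μ^(4)=-19/5

((0, 1, 2, 0, 0); (0, 1, 1, 1, 0); (3, 0, 0, 0, 0); (1, 1, 1, 1, 1))


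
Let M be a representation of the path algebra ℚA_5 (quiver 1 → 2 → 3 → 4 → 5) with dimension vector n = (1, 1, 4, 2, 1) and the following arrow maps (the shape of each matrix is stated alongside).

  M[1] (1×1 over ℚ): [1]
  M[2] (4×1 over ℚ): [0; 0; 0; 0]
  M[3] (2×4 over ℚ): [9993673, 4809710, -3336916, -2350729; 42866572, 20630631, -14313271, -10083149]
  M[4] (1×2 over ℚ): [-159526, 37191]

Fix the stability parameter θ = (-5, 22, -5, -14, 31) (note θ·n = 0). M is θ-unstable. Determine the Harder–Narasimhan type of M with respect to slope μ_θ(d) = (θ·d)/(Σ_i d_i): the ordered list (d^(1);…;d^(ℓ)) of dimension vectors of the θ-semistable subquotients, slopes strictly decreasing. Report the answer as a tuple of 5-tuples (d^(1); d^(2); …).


Interval decomposition of M: I[1,2], I[3,3]^2, I[3,4], I[3,5].
HN type (ℓ=4): μ^(1)=31; μ^(2)=22; μ^(3)=-5; μ^(4)=-19/2

((0, 0, 0, 0, 1); (0, 1, 0, 0, 0); (1, 0, 2, 0, 0); (0, 0, 2, 2, 0))


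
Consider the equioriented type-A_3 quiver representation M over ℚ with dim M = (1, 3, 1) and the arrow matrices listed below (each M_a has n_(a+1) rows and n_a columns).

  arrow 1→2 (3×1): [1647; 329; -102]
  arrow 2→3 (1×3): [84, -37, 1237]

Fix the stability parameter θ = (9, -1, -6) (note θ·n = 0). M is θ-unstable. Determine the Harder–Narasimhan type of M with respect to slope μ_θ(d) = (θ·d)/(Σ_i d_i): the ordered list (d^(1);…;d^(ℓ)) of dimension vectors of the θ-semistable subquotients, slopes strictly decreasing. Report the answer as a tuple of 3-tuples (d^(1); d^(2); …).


Barcode: M ≅ I[1,3], I[2,2]^2. HN layers by μ_θ (2 steps, strictly decreasing):
  μ^(1)=2/3; μ^(2)=-1

((1, 1, 1); (0, 2, 0))


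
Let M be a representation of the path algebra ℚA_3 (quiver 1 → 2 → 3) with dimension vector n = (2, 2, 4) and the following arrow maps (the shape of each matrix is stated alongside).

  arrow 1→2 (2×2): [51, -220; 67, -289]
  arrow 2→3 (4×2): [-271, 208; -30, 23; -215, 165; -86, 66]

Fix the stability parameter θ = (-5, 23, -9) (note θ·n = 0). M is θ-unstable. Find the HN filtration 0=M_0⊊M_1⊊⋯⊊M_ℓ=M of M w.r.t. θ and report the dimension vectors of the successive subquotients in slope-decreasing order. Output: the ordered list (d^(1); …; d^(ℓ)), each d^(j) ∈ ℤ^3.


Barcode: M ≅ I[1,3]^2, I[3,3]^2. HN layers by μ_θ (3 steps, strictly decreasing):
  μ^(1)=7; μ^(2)=-5; μ^(3)=-9

((0, 2, 2); (2, 0, 0); (0, 0, 2))


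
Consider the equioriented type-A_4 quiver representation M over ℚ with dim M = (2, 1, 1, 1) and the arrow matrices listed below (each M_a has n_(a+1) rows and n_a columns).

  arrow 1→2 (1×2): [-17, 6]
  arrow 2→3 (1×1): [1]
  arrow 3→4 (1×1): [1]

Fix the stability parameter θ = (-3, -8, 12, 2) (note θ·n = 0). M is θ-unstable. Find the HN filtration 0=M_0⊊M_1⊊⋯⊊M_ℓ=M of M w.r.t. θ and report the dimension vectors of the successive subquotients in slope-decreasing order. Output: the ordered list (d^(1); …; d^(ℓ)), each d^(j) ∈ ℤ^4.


Interval decomposition of M: I[1,1], I[1,4].
HN type (ℓ=3): μ^(1)=7; μ^(2)=-3; μ^(3)=-11/2

((0, 0, 1, 1); (1, 0, 0, 0); (1, 1, 0, 0))


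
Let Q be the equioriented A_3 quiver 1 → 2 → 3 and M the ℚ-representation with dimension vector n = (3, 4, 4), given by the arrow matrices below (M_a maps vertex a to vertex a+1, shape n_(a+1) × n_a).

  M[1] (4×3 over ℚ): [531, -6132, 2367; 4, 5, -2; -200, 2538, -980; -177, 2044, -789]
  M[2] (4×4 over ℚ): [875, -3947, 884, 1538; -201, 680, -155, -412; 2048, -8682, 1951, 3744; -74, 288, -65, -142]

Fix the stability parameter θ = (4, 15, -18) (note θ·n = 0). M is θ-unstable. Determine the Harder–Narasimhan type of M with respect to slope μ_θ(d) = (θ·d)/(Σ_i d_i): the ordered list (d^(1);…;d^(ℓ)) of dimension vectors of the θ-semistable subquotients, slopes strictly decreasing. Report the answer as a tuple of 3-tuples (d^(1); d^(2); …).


Interval decomposition of M: I[1,1], I[1,3]^2, I[2,3]^2.
HN type (ℓ=3): μ^(1)=4; μ^(2)=1/3; μ^(3)=-3/2

((1, 0, 0); (2, 2, 2); (0, 2, 2))


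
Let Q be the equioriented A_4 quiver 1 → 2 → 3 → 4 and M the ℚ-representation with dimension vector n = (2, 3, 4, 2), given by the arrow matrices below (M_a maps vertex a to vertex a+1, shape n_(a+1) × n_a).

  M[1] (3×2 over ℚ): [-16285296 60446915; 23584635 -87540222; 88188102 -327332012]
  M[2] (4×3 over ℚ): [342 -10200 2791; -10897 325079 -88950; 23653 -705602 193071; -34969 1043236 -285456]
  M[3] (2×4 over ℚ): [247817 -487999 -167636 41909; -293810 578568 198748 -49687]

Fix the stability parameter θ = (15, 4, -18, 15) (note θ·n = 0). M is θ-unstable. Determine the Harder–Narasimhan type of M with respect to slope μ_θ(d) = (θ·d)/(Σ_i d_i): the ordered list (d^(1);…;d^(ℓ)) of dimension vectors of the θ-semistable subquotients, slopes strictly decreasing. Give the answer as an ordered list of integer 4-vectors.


Via rank(M_{q-1}∘⋯∘M_p): M ≅ I[1,4]^2, I[2,3], I[3,3].
μ_θ-semistable layers: μ^(1)=15; μ^(2)=1/3; μ^(3)=-7; μ^(4)=-18

((0, 0, 0, 2); (2, 2, 2, 0); (0, 1, 1, 0); (0, 0, 1, 0))


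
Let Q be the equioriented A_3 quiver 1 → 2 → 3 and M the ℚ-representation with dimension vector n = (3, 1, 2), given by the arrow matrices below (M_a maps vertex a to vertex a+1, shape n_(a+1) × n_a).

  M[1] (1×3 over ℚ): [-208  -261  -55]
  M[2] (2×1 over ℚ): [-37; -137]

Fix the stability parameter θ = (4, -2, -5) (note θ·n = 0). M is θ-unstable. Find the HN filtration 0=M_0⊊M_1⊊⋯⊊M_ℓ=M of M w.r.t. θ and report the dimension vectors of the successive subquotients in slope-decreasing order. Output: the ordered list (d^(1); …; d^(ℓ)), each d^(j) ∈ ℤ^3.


Interval decomposition of M: I[1,1]^2, I[1,3], I[3,3].
HN type (ℓ=3): μ^(1)=4; μ^(2)=-1; μ^(3)=-5

((2, 0, 0); (1, 1, 1); (0, 0, 1))


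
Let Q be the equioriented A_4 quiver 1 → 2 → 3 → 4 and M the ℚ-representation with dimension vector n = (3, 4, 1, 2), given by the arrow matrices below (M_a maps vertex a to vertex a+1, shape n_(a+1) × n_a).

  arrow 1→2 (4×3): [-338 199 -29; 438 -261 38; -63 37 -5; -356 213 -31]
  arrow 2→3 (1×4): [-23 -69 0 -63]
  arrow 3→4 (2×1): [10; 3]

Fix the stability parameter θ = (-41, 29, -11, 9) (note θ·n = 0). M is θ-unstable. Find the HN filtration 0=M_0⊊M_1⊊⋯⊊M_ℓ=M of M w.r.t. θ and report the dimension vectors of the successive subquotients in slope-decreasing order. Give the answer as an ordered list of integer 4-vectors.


Interval decomposition of M: I[1,2]^2, I[1,4], I[2,2], I[4,4].
HN type (ℓ=3): μ^(1)=29; μ^(2)=9; μ^(3)=-41

((0, 3, 0, 0); (0, 1, 1, 2); (3, 0, 0, 0))


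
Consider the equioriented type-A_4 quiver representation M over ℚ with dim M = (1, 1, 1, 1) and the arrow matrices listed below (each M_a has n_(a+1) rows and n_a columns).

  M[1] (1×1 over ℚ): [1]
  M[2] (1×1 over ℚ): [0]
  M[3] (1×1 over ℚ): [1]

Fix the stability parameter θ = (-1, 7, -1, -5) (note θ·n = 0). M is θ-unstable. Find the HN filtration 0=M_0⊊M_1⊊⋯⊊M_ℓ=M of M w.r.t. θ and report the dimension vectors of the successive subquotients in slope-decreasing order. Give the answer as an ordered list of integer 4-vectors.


Interval decomposition of M: I[1,2], I[3,4].
HN type (ℓ=3): μ^(1)=7; μ^(2)=-1; μ^(3)=-3

((0, 1, 0, 0); (1, 0, 0, 0); (0, 0, 1, 1))


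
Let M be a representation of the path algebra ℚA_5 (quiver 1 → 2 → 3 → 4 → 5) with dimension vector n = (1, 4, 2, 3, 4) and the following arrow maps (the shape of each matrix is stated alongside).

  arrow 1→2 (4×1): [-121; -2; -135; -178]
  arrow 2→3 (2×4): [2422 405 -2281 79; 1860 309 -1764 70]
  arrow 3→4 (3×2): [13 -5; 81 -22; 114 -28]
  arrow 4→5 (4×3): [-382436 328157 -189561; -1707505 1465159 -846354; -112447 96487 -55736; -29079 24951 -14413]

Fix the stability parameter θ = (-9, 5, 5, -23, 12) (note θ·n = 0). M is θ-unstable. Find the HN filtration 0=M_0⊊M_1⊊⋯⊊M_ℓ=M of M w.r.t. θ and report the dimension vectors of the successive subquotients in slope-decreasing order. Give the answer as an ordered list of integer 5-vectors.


Interval decomposition of M: I[1,5], I[2,2]^2, I[2,5], I[4,5], I[5,5].
HN type (ℓ=5): μ^(1)=12; μ^(2)=5; μ^(3)=-13/3; μ^(4)=-9; μ^(5)=-23

((0, 0, 0, 0, 4); (0, 2, 0, 0, 0); (0, 2, 2, 2, 0); (1, 0, 0, 0, 0); (0, 0, 0, 1, 0))


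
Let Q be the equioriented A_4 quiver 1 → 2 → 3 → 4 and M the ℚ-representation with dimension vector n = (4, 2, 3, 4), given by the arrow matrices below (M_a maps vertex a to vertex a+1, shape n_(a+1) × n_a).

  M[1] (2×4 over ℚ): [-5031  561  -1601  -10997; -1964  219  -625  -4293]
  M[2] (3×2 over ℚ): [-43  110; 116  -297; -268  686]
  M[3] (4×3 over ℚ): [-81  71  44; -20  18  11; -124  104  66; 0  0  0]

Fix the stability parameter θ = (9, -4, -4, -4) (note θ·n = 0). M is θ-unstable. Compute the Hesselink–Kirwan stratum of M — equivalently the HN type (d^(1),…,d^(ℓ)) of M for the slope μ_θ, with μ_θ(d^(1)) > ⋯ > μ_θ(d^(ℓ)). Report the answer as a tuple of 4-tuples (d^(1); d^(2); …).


Via rank(M_{q-1}∘⋯∘M_p): M ≅ I[1,1]^2, I[1,3], I[1,4], I[3,4], I[4,4]^2.
μ_θ-semistable layers: μ^(1)=9; μ^(2)=1/3; μ^(3)=-3/4; μ^(4)=-4

((2, 0, 0, 0); (1, 1, 1, 0); (1, 1, 1, 1); (0, 0, 1, 3))


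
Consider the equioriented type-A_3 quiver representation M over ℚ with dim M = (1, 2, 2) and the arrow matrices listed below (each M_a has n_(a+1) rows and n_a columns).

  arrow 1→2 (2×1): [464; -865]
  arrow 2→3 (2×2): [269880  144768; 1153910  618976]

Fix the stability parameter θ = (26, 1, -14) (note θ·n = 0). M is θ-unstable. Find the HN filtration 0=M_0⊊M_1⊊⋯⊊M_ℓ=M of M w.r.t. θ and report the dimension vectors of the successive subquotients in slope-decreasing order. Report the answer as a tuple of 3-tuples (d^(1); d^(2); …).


Interval decomposition of M: I[1,2], I[2,3], I[3,3].
HN type (ℓ=3): μ^(1)=27/2; μ^(2)=-13/2; μ^(3)=-14

((1, 1, 0); (0, 1, 1); (0, 0, 1))
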